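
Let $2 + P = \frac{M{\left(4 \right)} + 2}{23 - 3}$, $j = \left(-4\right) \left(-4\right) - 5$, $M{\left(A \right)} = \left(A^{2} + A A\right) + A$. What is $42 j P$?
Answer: $- \frac{231}{5} \approx -46.2$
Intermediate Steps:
$M{\left(A \right)} = A + 2 A^{2}$ ($M{\left(A \right)} = \left(A^{2} + A^{2}\right) + A = 2 A^{2} + A = A + 2 A^{2}$)
$j = 11$ ($j = 16 - 5 = 11$)
$P = - \frac{1}{10}$ ($P = -2 + \frac{4 \left(1 + 2 \cdot 4\right) + 2}{23 - 3} = -2 + \frac{4 \left(1 + 8\right) + 2}{20} = -2 + \left(4 \cdot 9 + 2\right) \frac{1}{20} = -2 + \left(36 + 2\right) \frac{1}{20} = -2 + 38 \cdot \frac{1}{20} = -2 + \frac{19}{10} = - \frac{1}{10} \approx -0.1$)
$42 j P = 42 \cdot 11 \left(- \frac{1}{10}\right) = 462 \left(- \frac{1}{10}\right) = - \frac{231}{5}$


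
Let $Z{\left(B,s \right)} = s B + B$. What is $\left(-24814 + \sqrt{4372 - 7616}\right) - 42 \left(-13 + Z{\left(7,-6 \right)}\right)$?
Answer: $-22798 + 2 i \sqrt{811} \approx -22798.0 + 56.956 i$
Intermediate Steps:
$Z{\left(B,s \right)} = B + B s$ ($Z{\left(B,s \right)} = B s + B = B + B s$)
$\left(-24814 + \sqrt{4372 - 7616}\right) - 42 \left(-13 + Z{\left(7,-6 \right)}\right) = \left(-24814 + \sqrt{4372 - 7616}\right) - 42 \left(-13 + 7 \left(1 - 6\right)\right) = \left(-24814 + \sqrt{-3244}\right) - 42 \left(-13 + 7 \left(-5\right)\right) = \left(-24814 + 2 i \sqrt{811}\right) - 42 \left(-13 - 35\right) = \left(-24814 + 2 i \sqrt{811}\right) - -2016 = \left(-24814 + 2 i \sqrt{811}\right) + 2016 = -22798 + 2 i \sqrt{811}$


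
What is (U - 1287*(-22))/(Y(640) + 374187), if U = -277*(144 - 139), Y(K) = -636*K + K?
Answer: -26929/32213 ≈ -0.83597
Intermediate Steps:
Y(K) = -635*K
U = -1385 (U = -277*5 = -1385)
(U - 1287*(-22))/(Y(640) + 374187) = (-1385 - 1287*(-22))/(-635*640 + 374187) = (-1385 + 28314)/(-406400 + 374187) = 26929/(-32213) = 26929*(-1/32213) = -26929/32213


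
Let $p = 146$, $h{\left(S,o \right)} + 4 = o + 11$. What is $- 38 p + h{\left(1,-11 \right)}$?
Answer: $-5552$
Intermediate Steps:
$h{\left(S,o \right)} = 7 + o$ ($h{\left(S,o \right)} = -4 + \left(o + 11\right) = -4 + \left(11 + o\right) = 7 + o$)
$- 38 p + h{\left(1,-11 \right)} = \left(-38\right) 146 + \left(7 - 11\right) = -5548 - 4 = -5552$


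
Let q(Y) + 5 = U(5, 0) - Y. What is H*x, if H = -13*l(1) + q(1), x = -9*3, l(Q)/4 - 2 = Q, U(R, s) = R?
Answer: 4239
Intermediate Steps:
l(Q) = 8 + 4*Q
q(Y) = -Y (q(Y) = -5 + (5 - Y) = -Y)
x = -27
H = -157 (H = -13*(8 + 4*1) - 1*1 = -13*(8 + 4) - 1 = -13*12 - 1 = -156 - 1 = -157)
H*x = -157*(-27) = 4239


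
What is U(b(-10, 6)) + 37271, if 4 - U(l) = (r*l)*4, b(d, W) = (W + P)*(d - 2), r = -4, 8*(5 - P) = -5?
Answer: 35043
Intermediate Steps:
P = 45/8 (P = 5 - ⅛*(-5) = 5 + 5/8 = 45/8 ≈ 5.6250)
b(d, W) = (-2 + d)*(45/8 + W) (b(d, W) = (W + 45/8)*(d - 2) = (45/8 + W)*(-2 + d) = (-2 + d)*(45/8 + W))
U(l) = 4 + 16*l (U(l) = 4 - (-4*l)*4 = 4 - (-16)*l = 4 + 16*l)
U(b(-10, 6)) + 37271 = (4 + 16*(-45/4 - 2*6 + (45/8)*(-10) + 6*(-10))) + 37271 = (4 + 16*(-45/4 - 12 - 225/4 - 60)) + 37271 = (4 + 16*(-279/2)) + 37271 = (4 - 2232) + 37271 = -2228 + 37271 = 35043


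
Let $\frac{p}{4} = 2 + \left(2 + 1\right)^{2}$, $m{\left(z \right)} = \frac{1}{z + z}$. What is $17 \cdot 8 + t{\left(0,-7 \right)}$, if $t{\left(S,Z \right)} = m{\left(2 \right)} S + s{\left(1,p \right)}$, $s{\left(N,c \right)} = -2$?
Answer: $134$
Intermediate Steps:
$m{\left(z \right)} = \frac{1}{2 z}$
$p = 44$ ($p = 4 \left(2 + \left(2 + 1\right)^{2}\right) = 4 \left(2 + 3^{2}\right) = 4 \left(2 + 9\right) = 4 \cdot 11 = 44$)
$t{\left(S,Z \right)} = -2 + \frac{S}{4}$ ($t{\left(S,Z \right)} = \frac{1}{2 \cdot 2} S - 2 = \frac{1}{2} \cdot \frac{1}{2} S - 2 = \frac{S}{4} - 2 = -2 + \frac{S}{4}$)
$17 \cdot 8 + t{\left(0,-7 \right)} = 17 \cdot 8 + \left(-2 + \frac{1}{4} \cdot 0\right) = 136 + \left(-2 + 0\right) = 136 - 2 = 134$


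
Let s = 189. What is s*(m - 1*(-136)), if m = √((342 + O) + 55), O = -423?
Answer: 25704 + 189*I*√26 ≈ 25704.0 + 963.71*I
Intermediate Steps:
m = I*√26 (m = √((342 - 423) + 55) = √(-81 + 55) = √(-26) = I*√26 ≈ 5.099*I)
s*(m - 1*(-136)) = 189*(I*√26 - 1*(-136)) = 189*(I*√26 + 136) = 189*(136 + I*√26) = 25704 + 189*I*√26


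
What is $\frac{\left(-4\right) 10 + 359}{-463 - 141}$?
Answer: $- \frac{319}{604} \approx -0.52815$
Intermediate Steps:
$\frac{\left(-4\right) 10 + 359}{-463 - 141} = \frac{-40 + 359}{-604} = 319 \left(- \frac{1}{604}\right) = - \frac{319}{604}$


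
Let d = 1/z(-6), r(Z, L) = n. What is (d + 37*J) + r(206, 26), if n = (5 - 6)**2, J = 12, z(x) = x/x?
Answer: 446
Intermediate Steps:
z(x) = 1
n = 1 (n = (-1)**2 = 1)
r(Z, L) = 1
d = 1 (d = 1/1 = 1)
(d + 37*J) + r(206, 26) = (1 + 37*12) + 1 = (1 + 444) + 1 = 445 + 1 = 446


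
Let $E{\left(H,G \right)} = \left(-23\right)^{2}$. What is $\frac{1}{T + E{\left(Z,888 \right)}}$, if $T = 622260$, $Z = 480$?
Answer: $\frac{1}{622789} \approx 1.6057 \cdot 10^{-6}$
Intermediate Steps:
$E{\left(H,G \right)} = 529$
$\frac{1}{T + E{\left(Z,888 \right)}} = \frac{1}{622260 + 529} = \frac{1}{622789}$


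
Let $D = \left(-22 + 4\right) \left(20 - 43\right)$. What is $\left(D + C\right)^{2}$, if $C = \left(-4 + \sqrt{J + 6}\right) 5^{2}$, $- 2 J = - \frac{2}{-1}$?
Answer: $101721 + 15700 \sqrt{5} \approx 1.3683 \cdot 10^{5}$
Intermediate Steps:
$J = -1$ ($J = - \frac{\left(-2\right) \frac{1}{-1}}{2} = - \frac{\left(-2\right) \left(-1\right)}{2} = \left(- \frac{1}{2}\right) 2 = -1$)
$C = -100 + 25 \sqrt{5}$ ($C = \left(-4 + \sqrt{-1 + 6}\right) 5^{2} = \left(-4 + \sqrt{5}\right) 25 = -100 + 25 \sqrt{5} \approx -44.098$)
$D = 414$ ($D = \left(-18\right) \left(-23\right) = 414$)
$\left(D + C\right)^{2} = \left(414 - \left(100 - 25 \sqrt{5}\right)\right)^{2} = \left(314 + 25 \sqrt{5}\right)^{2}$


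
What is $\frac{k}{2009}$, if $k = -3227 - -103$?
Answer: $- \frac{3124}{2009} \approx -1.555$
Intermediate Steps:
$k = -3124$ ($k = -3227 + 103 = -3124$)
$\frac{k}{2009} = - \frac{3124}{2009}$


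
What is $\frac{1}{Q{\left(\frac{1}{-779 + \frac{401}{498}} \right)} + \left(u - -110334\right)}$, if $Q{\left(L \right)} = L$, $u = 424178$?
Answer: $\frac{387541}{207145314494} \approx 1.8709 \cdot 10^{-6}$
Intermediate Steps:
$\frac{1}{Q{\left(\frac{1}{-779 + \frac{401}{498}} \right)} + \left(u - -110334\right)} = \frac{1}{\frac{1}{-779 + \frac{401}{498}} + \left(424178 - -110334\right)} = \frac{1}{\frac{1}{-779 + 401 \cdot \frac{1}{498}} + \left(424178 + 110334\right)} = \frac{1}{\frac{1}{-779 + \frac{401}{498}} + 534512} = \frac{1}{\frac{1}{- \frac{387541}{498}} + 534512} = \frac{1}{- \frac{498}{387541} + 534512} = \frac{1}{\frac{207145314494}{387541}} = \frac{387541}{207145314494}$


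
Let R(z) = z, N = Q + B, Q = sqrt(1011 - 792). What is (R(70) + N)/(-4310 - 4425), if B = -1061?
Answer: 991/8735 - sqrt(219)/8735 ≈ 0.11176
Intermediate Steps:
Q = sqrt(219) ≈ 14.799
N = -1061 + sqrt(219) (N = sqrt(219) - 1061 = -1061 + sqrt(219) ≈ -1046.2)
(R(70) + N)/(-4310 - 4425) = (70 + (-1061 + sqrt(219)))/(-4310 - 4425) = (-991 + sqrt(219))/(-8735) = (-991 + sqrt(219))*(-1/8735) = 991/8735 - sqrt(219)/8735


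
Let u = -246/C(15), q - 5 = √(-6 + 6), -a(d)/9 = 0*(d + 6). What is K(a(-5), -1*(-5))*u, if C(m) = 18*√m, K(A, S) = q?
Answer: -41*√15/9 ≈ -17.644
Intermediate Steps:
a(d) = 0 (a(d) = -0*(d + 6) = -0*(6 + d) = -9*0 = 0)
q = 5 (q = 5 + √(-6 + 6) = 5 + √0 = 5 + 0 = 5)
K(A, S) = 5
u = -41*√15/45 (u = -246*√15/270 = -41*√15/45 ≈ -3.5287)
K(a(-5), -1*(-5))*u = 5*(-41*√15/45) = -41*√15/9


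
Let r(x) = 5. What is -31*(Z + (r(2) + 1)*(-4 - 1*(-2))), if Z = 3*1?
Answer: 279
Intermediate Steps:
Z = 3
-31*(Z + (r(2) + 1)*(-4 - 1*(-2))) = -31*(3 + (5 + 1)*(-4 - 1*(-2))) = -31*(3 + 6*(-4 + 2)) = -31*(3 + 6*(-2)) = -31*(3 - 12) = -31*(-9) = 279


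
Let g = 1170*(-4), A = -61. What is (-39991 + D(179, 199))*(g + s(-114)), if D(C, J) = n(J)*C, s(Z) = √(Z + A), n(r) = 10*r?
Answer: -1479904920 + 1581095*I*√7 ≈ -1.4799e+9 + 4.1832e+6*I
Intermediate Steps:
s(Z) = √(-61 + Z) (s(Z) = √(Z - 61) = √(-61 + Z))
g = -4680
D(C, J) = 10*C*J (D(C, J) = (10*J)*C = 10*C*J)
(-39991 + D(179, 199))*(g + s(-114)) = (-39991 + 10*179*199)*(-4680 + √(-61 - 114)) = (-39991 + 356210)*(-4680 + √(-175)) = 316219*(-4680 + 5*I*√7) = -1479904920 + 1581095*I*√7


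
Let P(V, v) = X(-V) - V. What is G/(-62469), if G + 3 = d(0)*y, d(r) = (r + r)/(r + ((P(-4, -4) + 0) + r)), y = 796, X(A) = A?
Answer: 1/20823 ≈ 4.8024e-5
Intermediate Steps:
P(V, v) = -2*V (P(V, v) = -V - V = -2*V)
d(r) = 2*r/(8 + 2*r) (d(r) = (r + r)/(r + ((-2*(-4) + 0) + r)) = (2*r)/(r + ((8 + 0) + r)) = (2*r)/(r + (8 + r)) = (2*r)/(8 + 2*r) = 2*r/(8 + 2*r))
G = -3 (G = -3 + (0/(4 + 0))*796 = -3 + (0/4)*796 = -3 + (0*(¼))*796 = -3 + 0*796 = -3 + 0 = -3)
G/(-62469) = -3/(-62469) = -3*(-1/62469) = 1/20823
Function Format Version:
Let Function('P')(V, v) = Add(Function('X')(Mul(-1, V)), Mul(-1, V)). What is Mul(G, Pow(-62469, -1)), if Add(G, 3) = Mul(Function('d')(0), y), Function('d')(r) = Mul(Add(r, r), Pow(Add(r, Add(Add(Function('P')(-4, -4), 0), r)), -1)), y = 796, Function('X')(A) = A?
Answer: Rational(1, 20823) ≈ 4.8024e-5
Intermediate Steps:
Function('P')(V, v) = Mul(-2, V) (Function('P')(V, v) = Add(Mul(-1, V), Mul(-1, V)) = Mul(-2, V))
Function('d')(r) = Mul(2, r, Pow(Add(8, Mul(2, r)), -1)) (Function('d')(r) = Mul(Add(r, r), Pow(Add(r, Add(Add(Mul(-2, -4), 0), r)), -1)) = Mul(Mul(2, r), Pow(Add(r, Add(Add(8, 0), r)), -1)) = Mul(Mul(2, r), Pow(Add(r, Add(8, r)), -1)) = Mul(Mul(2, r), Pow(Add(8, Mul(2, r)), -1)) = Mul(2, r, Pow(Add(8, Mul(2, r)), -1)))
G = -3 (G = Add(-3, Mul(Mul(0, Pow(Add(4, 0), -1)), 796)) = Add(-3, Mul(Mul(0, Pow(4, -1)), 796)) = Add(-3, Mul(Mul(0, Rational(1, 4)), 796)) = Add(-3, Mul(0, 796)) = Add(-3, 0) = -3)
Mul(G, Pow(-62469, -1)) = Mul(-3, Pow(-62469, -1)) = Mul(-3, Rational(-1, 62469)) = Rational(1, 20823)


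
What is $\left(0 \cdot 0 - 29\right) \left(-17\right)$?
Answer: $493$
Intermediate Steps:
$\left(0 \cdot 0 - 29\right) \left(-17\right) = \left(0 - 29\right) \left(-17\right) = \left(-29\right) \left(-17\right) = 493$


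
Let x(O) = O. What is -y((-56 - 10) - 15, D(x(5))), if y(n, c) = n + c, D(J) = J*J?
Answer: 56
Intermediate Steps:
D(J) = J²
y(n, c) = c + n
-y((-56 - 10) - 15, D(x(5))) = -(5² + ((-56 - 10) - 15)) = -(25 + (-66 - 15)) = -(25 - 81) = -1*(-56) = 56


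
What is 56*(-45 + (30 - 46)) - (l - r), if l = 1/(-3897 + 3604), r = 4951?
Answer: 449756/293 ≈ 1535.0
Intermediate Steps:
l = -1/293 (l = 1/(-293) = -1/293 ≈ -0.0034130)
56*(-45 + (30 - 46)) - (l - r) = 56*(-45 + (30 - 46)) - (-1/293 - 1*4951) = 56*(-45 - 16) - (-1/293 - 4951) = 56*(-61) - 1*(-1450644/293) = -3416 + 1450644/293 = 449756/293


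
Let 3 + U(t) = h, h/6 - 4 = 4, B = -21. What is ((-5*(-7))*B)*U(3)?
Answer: -33075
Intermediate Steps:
h = 48 (h = 24 + 6*4 = 24 + 24 = 48)
U(t) = 45 (U(t) = -3 + 48 = 45)
((-5*(-7))*B)*U(3) = (-5*(-7)*(-21))*45 = (35*(-21))*45 = -735*45 = -33075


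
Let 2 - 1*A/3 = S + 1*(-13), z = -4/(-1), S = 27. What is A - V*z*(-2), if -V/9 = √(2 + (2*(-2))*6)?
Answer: -36 - 72*I*√22 ≈ -36.0 - 337.71*I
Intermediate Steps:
V = -9*I*√22 (V = -9*√(2 + (2*(-2))*6) = -9*√(2 - 4*6) = -9*√(2 - 24) = -9*I*√22 ≈ -42.214*I)
z = 4 (z = -4*(-1) = 4)
A = -36 (A = 6 - 3*(27 + 1*(-13)) = 6 - 3*(27 - 13) = 6 - 3*14 = 6 - 42 = -36)
A - V*z*(-2) = -36 - -9*I*√22*4*(-2) = -36 - (-36*I*√22)*(-2) = -36 - 72*I*√22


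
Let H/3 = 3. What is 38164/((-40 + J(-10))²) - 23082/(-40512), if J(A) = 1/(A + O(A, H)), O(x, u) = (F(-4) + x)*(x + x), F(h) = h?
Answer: 19233745599847/787407443552 ≈ 24.427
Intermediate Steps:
H = 9 (H = 3*3 = 9)
O(x, u) = 2*x*(-4 + x) (O(x, u) = (-4 + x)*(x + x) = (-4 + x)*(2*x) = 2*x*(-4 + x))
J(A) = 1/(A + 2*A*(-4 + A))
38164/((-40 + J(-10))²) - 23082/(-40512) = 38164/((-40 + 1/((-10)*(-7 + 2*(-10))))²) - 23082/(-40512) = 38164/((-40 - 1/(10*(-7 - 20)))²) - 23082*(-1/40512) = 38164/((-40 - ⅒/(-27))²) + 3847/6752 = 38164/((-40 - ⅒*(-1/27))²) + 3847/6752 = 38164/((-40 + 1/270)²) + 3847/6752 = 38164/((-10799/270)²) + 3847/6752 = 38164/(116618401/72900) + 3847/6752 = 38164*(72900/116618401) + 3847/6752 = 2782155600/116618401 + 3847/6752 = 19233745599847/787407443552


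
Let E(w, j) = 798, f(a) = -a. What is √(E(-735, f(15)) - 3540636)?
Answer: I*√3539838 ≈ 1881.4*I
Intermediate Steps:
√(E(-735, f(15)) - 3540636) = √(798 - 3540636) = √(-3539838) = I*√3539838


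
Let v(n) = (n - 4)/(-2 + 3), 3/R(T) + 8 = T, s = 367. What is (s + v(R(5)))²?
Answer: 131044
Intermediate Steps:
R(T) = 3/(-8 + T)
v(n) = -4 + n (v(n) = (-4 + n)/1 = (-4 + n)*1 = -4 + n)
(s + v(R(5)))² = (367 + (-4 + 3/(-8 + 5)))² = (367 + (-4 + 3/(-3)))² = (367 + (-4 + 3*(-⅓)))² = (367 + (-4 - 1))² = (367 - 5)² = 362² = 131044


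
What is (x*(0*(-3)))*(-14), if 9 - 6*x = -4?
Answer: 0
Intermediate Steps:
x = 13/6 (x = 3/2 - 1/6*(-4) = 3/2 + 2/3 = 13/6 ≈ 2.1667)
(x*(0*(-3)))*(-14) = (13*(0*(-3))/6)*(-14) = ((13/6)*0)*(-14) = 0*(-14) = 0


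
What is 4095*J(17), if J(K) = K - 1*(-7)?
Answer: 98280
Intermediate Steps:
J(K) = 7 + K (J(K) = K + 7 = 7 + K)
4095*J(17) = 4095*(7 + 17) = 4095*24 = 98280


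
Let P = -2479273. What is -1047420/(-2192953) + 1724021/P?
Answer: -1183856898353/5436929163169 ≈ -0.21774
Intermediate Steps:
-1047420/(-2192953) + 1724021/P = -1047420/(-2192953) + 1724021/(-2479273) = -1047420*(-1/2192953) + 1724021*(-1/2479273) = 1047420/2192953 - 1724021/2479273 = -1183856898353/5436929163169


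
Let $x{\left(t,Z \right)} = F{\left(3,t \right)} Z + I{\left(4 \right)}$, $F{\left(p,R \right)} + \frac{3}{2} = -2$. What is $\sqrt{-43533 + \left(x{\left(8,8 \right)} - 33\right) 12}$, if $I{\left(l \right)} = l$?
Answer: $51 i \sqrt{17} \approx 210.28 i$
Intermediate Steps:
$F{\left(p,R \right)} = - \frac{7}{2}$ ($F{\left(p,R \right)} = - \frac{3}{2} - 2 = - \frac{7}{2}$)
$x{\left(t,Z \right)} = 4 - \frac{7 Z}{2}$ ($x{\left(t,Z \right)} = - \frac{7 Z}{2} + 4 = 4 - \frac{7 Z}{2}$)
$\sqrt{-43533 + \left(x{\left(8,8 \right)} - 33\right) 12} = \sqrt{-43533 + \left(\left(4 - 28\right) - 33\right) 12} = \sqrt{-43533 + \left(-24 - 33\right) 12} = \sqrt{-43533 - 684} = \sqrt{-44217} = 51 i \sqrt{17}$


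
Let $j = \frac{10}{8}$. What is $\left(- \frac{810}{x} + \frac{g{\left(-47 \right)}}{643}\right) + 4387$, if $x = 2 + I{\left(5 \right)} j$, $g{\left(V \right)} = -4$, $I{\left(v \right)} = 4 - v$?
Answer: $\frac{2126397}{643} \approx 3307.0$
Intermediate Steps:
$j = \frac{5}{4}$ ($j = 10 \cdot \frac{1}{8} = \frac{5}{4} \approx 1.25$)
$x = \frac{3}{4}$ ($x = 2 + \left(4 - 5\right) \frac{5}{4} = 2 - \frac{5}{4} = \frac{3}{4} \approx 0.75$)
$\left(- \frac{810}{x} + \frac{g{\left(-47 \right)}}{643}\right) + 4387 = \left(- \frac{810}{\frac{3}{4}} - \frac{4}{643}\right) + 4387 = \left(\left(-810\right) \frac{4}{3} - \frac{4}{643}\right) + 4387 = \left(-1080 - \frac{4}{643}\right) + 4387 = - \frac{694444}{643} + 4387 = \frac{2126397}{643}$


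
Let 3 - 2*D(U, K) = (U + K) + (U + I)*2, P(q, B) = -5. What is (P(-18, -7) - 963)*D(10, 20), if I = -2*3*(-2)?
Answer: 34364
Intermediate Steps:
I = 12 (I = -6*(-2) = 12)
D(U, K) = -21/2 - 3*U/2 - K/2 (D(U, K) = 3/2 - ((U + K) + (U + 12)*2)/2 = 3/2 - ((K + U) + (12 + U)*2)/2 = 3/2 - ((K + U) + (24 + 2*U))/2 = 3/2 - (24 + K + 3*U)/2 = 3/2 + (-12 - 3*U/2 - K/2) = -21/2 - 3*U/2 - K/2)
(P(-18, -7) - 963)*D(10, 20) = (-5 - 963)*(-21/2 - 3/2*10 - 1/2*20) = -968*(-21/2 - 15 - 10) = -968*(-71/2) = 34364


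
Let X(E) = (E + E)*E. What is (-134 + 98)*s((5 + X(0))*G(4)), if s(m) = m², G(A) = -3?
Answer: -8100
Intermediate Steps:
X(E) = 2*E² (X(E) = (2*E)*E = 2*E²)
(-134 + 98)*s((5 + X(0))*G(4)) = (-134 + 98)*((5 + 2*0²)*(-3))² = -36*9*(5 + 2*0)² = -36*9*(5 + 0)² = -36*(5*(-3))² = -36*(-15)² = -36*225 = -8100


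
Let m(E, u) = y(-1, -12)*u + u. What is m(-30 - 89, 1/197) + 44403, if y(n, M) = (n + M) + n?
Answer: 8747378/197 ≈ 44403.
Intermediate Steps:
y(n, M) = M + 2*n (y(n, M) = (M + n) + n = M + 2*n)
m(E, u) = -13*u (m(E, u) = (-12 + 2*(-1))*u + u = (-12 - 2)*u + u = -14*u + u = -13*u)
m(-30 - 89, 1/197) + 44403 = -13/197 + 44403 = 8747378/197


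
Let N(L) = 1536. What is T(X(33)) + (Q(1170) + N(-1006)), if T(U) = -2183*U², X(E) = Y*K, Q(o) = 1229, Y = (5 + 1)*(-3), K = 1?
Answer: -704527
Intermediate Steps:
Y = -18 (Y = 6*(-3) = -18)
X(E) = -18 (X(E) = -18*1 = -18)
T(X(33)) + (Q(1170) + N(-1006)) = -2183*(-18)² + (1229 + 1536) = -2183*324 + 2765 = -707292 + 2765 = -704527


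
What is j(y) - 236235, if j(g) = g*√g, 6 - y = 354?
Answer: -236235 - 696*I*√87 ≈ -2.3624e+5 - 6491.9*I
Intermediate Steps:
y = -348 (y = 6 - 1*354 = 6 - 354 = -348)
j(g) = g^(3/2)
j(y) - 236235 = (-348)^(3/2) - 236235 = -696*I*√87 - 236235 = -236235 - 696*I*√87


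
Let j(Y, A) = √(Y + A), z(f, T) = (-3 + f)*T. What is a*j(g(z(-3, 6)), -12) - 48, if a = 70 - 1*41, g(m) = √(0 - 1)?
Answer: -48 + 29*√(-12 + I) ≈ -43.818 + 100.55*I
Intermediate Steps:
z(f, T) = T*(-3 + f)
g(m) = I (g(m) = √(-1) = I)
j(Y, A) = √(A + Y)
a = 29 (a = 70 - 41 = 29)
a*j(g(z(-3, 6)), -12) - 48 = 29*√(-12 + I) - 48 = -48 + 29*√(-12 + I)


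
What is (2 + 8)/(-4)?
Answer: -5/2 ≈ -2.5000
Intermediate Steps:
(2 + 8)/(-4) = -¼*10 = -5/2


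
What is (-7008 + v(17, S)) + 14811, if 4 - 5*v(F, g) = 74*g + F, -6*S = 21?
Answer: 39261/5 ≈ 7852.2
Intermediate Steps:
S = -7/2 (S = -⅙*21 = -7/2 ≈ -3.5000)
v(F, g) = ⅘ - 74*g/5 - F/5 (v(F, g) = ⅘ - (74*g + F)/5 = ⅘ - (F + 74*g)/5 = ⅘ + (-74*g/5 - F/5) = ⅘ - 74*g/5 - F/5)
(-7008 + v(17, S)) + 14811 = (-7008 + (⅘ - 74/5*(-7/2) - ⅕*17)) + 14811 = (-7008 + (⅘ + 259/5 - 17/5)) + 14811 = (-7008 + 246/5) + 14811 = -34794/5 + 14811 = 39261/5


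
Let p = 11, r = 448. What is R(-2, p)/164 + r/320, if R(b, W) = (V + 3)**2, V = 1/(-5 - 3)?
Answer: 76117/52480 ≈ 1.4504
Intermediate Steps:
V = -1/8 (V = 1/(-8) = -1/8 ≈ -0.12500)
R(b, W) = 529/64 (R(b, W) = (-1/8 + 3)**2 = (23/8)**2 = 529/64)
R(-2, p)/164 + r/320 = (529/64)/164 + 448/320 = (529/64)*(1/164) + 448*(1/320) = 529/10496 + 7/5 = 76117/52480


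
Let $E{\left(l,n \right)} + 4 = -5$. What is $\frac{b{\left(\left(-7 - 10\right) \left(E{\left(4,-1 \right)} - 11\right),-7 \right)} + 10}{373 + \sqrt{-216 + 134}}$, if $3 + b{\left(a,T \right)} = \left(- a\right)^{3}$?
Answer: $- \frac{14660389389}{139211} + \frac{39303993 i \sqrt{82}}{139211} \approx -1.0531 \cdot 10^{5} + 2556.6 i$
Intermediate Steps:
$E{\left(l,n \right)} = -9$ ($E{\left(l,n \right)} = -4 - 5 = -9$)
$b{\left(a,T \right)} = -3 - a^{3}$ ($b{\left(a,T \right)} = -3 + \left(- a\right)^{3} = -3 - a^{3}$)
$\frac{b{\left(\left(-7 - 10\right) \left(E{\left(4,-1 \right)} - 11\right),-7 \right)} + 10}{373 + \sqrt{-216 + 134}} = \frac{\left(-3 - \left(\left(-7 - 10\right) \left(-9 - 11\right)\right)^{3}\right) + 10}{373 + \sqrt{-216 + 134}} = \frac{\left(-3 - \left(\left(-17\right) \left(-20\right)\right)^{3}\right) + 10}{373 + \sqrt{-82}} = \frac{\left(-3 - 340^{3}\right) + 10}{373 + i \sqrt{82}} = \frac{\left(-3 - 39304000\right) + 10}{373 + i \sqrt{82}} = \frac{-39304003 + 10}{373 + i \sqrt{82}} = - \frac{39303993}{373 + i \sqrt{82}}$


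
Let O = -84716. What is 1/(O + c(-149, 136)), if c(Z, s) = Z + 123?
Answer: -1/84742 ≈ -1.1801e-5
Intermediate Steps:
c(Z, s) = 123 + Z
1/(O + c(-149, 136)) = 1/(-84716 + (123 - 149)) = 1/(-84716 - 26) = 1/(-84742) = -1/84742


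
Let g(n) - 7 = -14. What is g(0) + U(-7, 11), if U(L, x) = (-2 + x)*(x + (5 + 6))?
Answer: 191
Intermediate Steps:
g(n) = -7 (g(n) = 7 - 14 = -7)
U(L, x) = (-2 + x)*(11 + x) (U(L, x) = (-2 + x)*(x + 11) = (-2 + x)*(11 + x))
g(0) + U(-7, 11) = -7 + (-22 + 11² + 9*11) = -7 + (-22 + 121 + 99) = -7 + 198 = 191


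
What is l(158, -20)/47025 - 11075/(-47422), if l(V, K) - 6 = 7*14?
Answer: 525733763/2230019550 ≈ 0.23575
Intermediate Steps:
l(V, K) = 104 (l(V, K) = 6 + 7*14 = 6 + 98 = 104)
l(158, -20)/47025 - 11075/(-47422) = 104/47025 - 11075/(-47422) = 104*(1/47025) - 11075*(-1/47422) = 104/47025 + 11075/47422 = 525733763/2230019550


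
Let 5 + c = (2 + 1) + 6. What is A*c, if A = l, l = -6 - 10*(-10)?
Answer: 376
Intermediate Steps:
l = 94 (l = -6 + 100 = 94)
c = 4 (c = -5 + ((2 + 1) + 6) = -5 + (3 + 6) = -5 + 9 = 4)
A = 94
A*c = 94*4 = 376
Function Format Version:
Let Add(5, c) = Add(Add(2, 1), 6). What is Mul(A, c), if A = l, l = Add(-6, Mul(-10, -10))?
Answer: 376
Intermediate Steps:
l = 94 (l = Add(-6, 100) = 94)
c = 4 (c = Add(-5, Add(Add(2, 1), 6)) = Add(-5, Add(3, 6)) = Add(-5, 9) = 4)
A = 94
Mul(A, c) = Mul(94, 4) = 376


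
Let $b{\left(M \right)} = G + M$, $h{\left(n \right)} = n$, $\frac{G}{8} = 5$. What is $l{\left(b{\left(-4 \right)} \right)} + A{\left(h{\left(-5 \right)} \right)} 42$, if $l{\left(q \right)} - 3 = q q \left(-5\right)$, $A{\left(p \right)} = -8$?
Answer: $-6813$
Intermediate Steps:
$G = 40$ ($G = 8 \cdot 5 = 40$)
$b{\left(M \right)} = 40 + M$
$l{\left(q \right)} = 3 - 5 q^{2}$ ($l{\left(q \right)} = 3 + q q \left(-5\right) = 3 + q^{2} \left(-5\right) = 3 - 5 q^{2}$)
$l{\left(b{\left(-4 \right)} \right)} + A{\left(h{\left(-5 \right)} \right)} 42 = \left(3 - 5 \left(40 - 4\right)^{2}\right) - 336 = \left(3 - 5 \cdot 36^{2}\right) - 336 = \left(3 - 6480\right) - 336 = -6477 - 336 = -6813$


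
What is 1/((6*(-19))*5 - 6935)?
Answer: -1/7505 ≈ -0.00013324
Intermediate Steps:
1/((6*(-19))*5 - 6935) = 1/(-114*5 - 6935) = 1/(-570 - 6935) = 1/(-7505) = -1/7505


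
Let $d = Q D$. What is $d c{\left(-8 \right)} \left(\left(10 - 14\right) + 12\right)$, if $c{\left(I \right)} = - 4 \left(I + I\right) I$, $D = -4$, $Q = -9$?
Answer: $-147456$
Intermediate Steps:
$d = 36$ ($d = \left(-9\right) \left(-4\right) = 36$)
$c{\left(I \right)} = - 8 I^{2}$ ($c{\left(I \right)} = - 4 \cdot 2 I I = - 8 I I = - 8 I^{2}$)
$d c{\left(-8 \right)} \left(\left(10 - 14\right) + 12\right) = 36 \left(- 8 \left(-8\right)^{2}\right) \left(\left(10 - 14\right) + 12\right) = 36 \left(\left(-8\right) 64\right) \left(-4 + 12\right) = 36 \left(-512\right) 8 = \left(-18432\right) 8 = -147456$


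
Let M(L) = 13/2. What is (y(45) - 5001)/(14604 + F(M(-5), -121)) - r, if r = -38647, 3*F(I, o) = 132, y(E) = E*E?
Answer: 70762285/1831 ≈ 38647.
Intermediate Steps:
M(L) = 13/2 (M(L) = 13*(½) = 13/2)
y(E) = E²
F(I, o) = 44 (F(I, o) = (⅓)*132 = 44)
(y(45) - 5001)/(14604 + F(M(-5), -121)) - r = (45² - 5001)/(14604 + 44) - 1*(-38647) = (2025 - 5001)/14648 + 38647 = -2976*1/14648 + 38647 = -372/1831 + 38647 = 70762285/1831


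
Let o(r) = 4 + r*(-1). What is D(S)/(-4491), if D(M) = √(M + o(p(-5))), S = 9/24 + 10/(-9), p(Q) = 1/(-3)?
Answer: -√518/53892 ≈ -0.00042232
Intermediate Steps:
p(Q) = -⅓
S = -53/72 (S = 9*(1/24) + 10*(-⅑) = 3/8 - 10/9 = -53/72 ≈ -0.73611)
o(r) = 4 - r
D(M) = √(13/3 + M) (D(M) = √(M + (4 - 1*(-⅓))) = √(M + (4 + ⅓)) = √(M + 13/3) = √(13/3 + M))
D(S)/(-4491) = (√(39 + 9*(-53/72))/3)/(-4491) = (√(39 - 53/8)/3)*(-1/4491) = (√(259/8)/3)*(-1/4491) = ((√518/4)/3)*(-1/4491) = (√518/12)*(-1/4491) = -√518/53892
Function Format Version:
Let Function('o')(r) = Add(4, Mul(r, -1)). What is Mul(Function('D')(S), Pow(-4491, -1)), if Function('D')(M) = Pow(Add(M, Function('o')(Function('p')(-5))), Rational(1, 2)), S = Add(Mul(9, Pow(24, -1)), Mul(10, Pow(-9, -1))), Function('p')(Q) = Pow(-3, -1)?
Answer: Mul(Rational(-1, 53892), Pow(518, Rational(1, 2))) ≈ -0.00042232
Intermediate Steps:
Function('p')(Q) = Rational(-1, 3)
S = Rational(-53, 72) (S = Add(Mul(9, Rational(1, 24)), Mul(10, Rational(-1, 9))) = Add(Rational(3, 8), Rational(-10, 9)) = Rational(-53, 72) ≈ -0.73611)
Function('o')(r) = Add(4, Mul(-1, r))
Function('D')(M) = Pow(Add(Rational(13, 3), M), Rational(1, 2)) (Function('D')(M) = Pow(Add(M, Add(4, Mul(-1, Rational(-1, 3)))), Rational(1, 2)) = Pow(Add(M, Add(4, Rational(1, 3))), Rational(1, 2)) = Pow(Add(M, Rational(13, 3)), Rational(1, 2)) = Pow(Add(Rational(13, 3), M), Rational(1, 2)))
Mul(Function('D')(S), Pow(-4491, -1)) = Mul(Mul(Rational(1, 3), Pow(Add(39, Mul(9, Rational(-53, 72))), Rational(1, 2))), Pow(-4491, -1)) = Mul(Mul(Rational(1, 3), Pow(Add(39, Rational(-53, 8)), Rational(1, 2))), Rational(-1, 4491)) = Mul(Mul(Rational(1, 3), Pow(Rational(259, 8), Rational(1, 2))), Rational(-1, 4491)) = Mul(Mul(Rational(1, 3), Mul(Rational(1, 4), Pow(518, Rational(1, 2)))), Rational(-1, 4491)) = Mul(Mul(Rational(1, 12), Pow(518, Rational(1, 2))), Rational(-1, 4491)) = Mul(Rational(-1, 53892), Pow(518, Rational(1, 2)))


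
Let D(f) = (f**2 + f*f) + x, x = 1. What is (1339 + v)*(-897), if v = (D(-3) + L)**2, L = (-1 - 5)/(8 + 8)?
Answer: -96783609/64 ≈ -1.5122e+6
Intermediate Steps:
L = -3/8 (L = -6/16 = -6*1/16 = -3/8 ≈ -0.37500)
D(f) = 1 + 2*f**2 (D(f) = (f**2 + f*f) + 1 = (f**2 + f**2) + 1 = 2*f**2 + 1 = 1 + 2*f**2)
v = 22201/64 (v = ((1 + 2*(-3)**2) - 3/8)**2 = ((1 + 2*9) - 3/8)**2 = ((1 + 18) - 3/8)**2 = (19 - 3/8)**2 = (149/8)**2 = 22201/64 ≈ 346.89)
(1339 + v)*(-897) = (1339 + 22201/64)*(-897) = (107897/64)*(-897) = -96783609/64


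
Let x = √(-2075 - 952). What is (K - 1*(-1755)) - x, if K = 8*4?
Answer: 1787 - I*√3027 ≈ 1787.0 - 55.018*I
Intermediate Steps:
x = I*√3027 (x = √(-3027) = I*√3027 ≈ 55.018*I)
K = 32
(K - 1*(-1755)) - x = (32 - 1*(-1755)) - I*√3027 = (32 + 1755) - I*√3027 = 1787 - I*√3027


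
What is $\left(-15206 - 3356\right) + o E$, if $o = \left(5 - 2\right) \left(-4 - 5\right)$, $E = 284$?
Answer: $-26230$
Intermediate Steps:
$o = -27$ ($o = 3 \left(-9\right) = -27$)
$\left(-15206 - 3356\right) + o E = \left(-15206 - 3356\right) - 7668 = -18562 - 7668 = -26230$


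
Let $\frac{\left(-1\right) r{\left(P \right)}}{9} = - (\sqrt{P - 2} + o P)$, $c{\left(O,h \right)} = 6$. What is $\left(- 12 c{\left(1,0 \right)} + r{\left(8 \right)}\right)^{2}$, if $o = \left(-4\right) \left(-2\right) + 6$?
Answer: $876582 + 16848 \sqrt{6} \approx 9.1785 \cdot 10^{5}$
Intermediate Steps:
$o = 14$ ($o = 8 + 6 = 14$)
$r{\left(P \right)} = 9 \sqrt{-2 + P} + 126 P$ ($r{\left(P \right)} = - 9 \left(- (\sqrt{P - 2} + 14 P)\right) = - 9 \left(- (\sqrt{-2 + P} + 14 P)\right) = - 9 \left(- \sqrt{-2 + P} - 14 P\right) = 9 \sqrt{-2 + P} + 126 P$)
$\left(- 12 c{\left(1,0 \right)} + r{\left(8 \right)}\right)^{2} = \left(\left(-12\right) 6 + \left(9 \sqrt{-2 + 8} + 126 \cdot 8\right)\right)^{2} = \left(-72 + \left(9 \sqrt{6} + 1008\right)\right)^{2} = \left(-72 + \left(1008 + 9 \sqrt{6}\right)\right)^{2} = \left(936 + 9 \sqrt{6}\right)^{2}$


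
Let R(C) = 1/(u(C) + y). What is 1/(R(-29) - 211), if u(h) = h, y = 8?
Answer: -21/4432 ≈ -0.0047383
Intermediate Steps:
R(C) = 1/(8 + C) (R(C) = 1/(C + 8) = 1/(8 + C))
1/(R(-29) - 211) = 1/(1/(8 - 29) - 211) = 1/(1/(-21) - 211) = 1/(-1/21 - 211) = 1/(-4432/21) = -21/4432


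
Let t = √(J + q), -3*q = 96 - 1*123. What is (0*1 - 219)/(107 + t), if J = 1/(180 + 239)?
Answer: -9818427/4793359 + 438*√395117/4793359 ≈ -1.9909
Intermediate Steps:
J = 1/419 ≈ 0.0023866
q = 9 (q = -(96 - 1*123)/3 = -(96 - 123)/3 = -⅓*(-27) = 9)
t = 2*√395117/419 (t = √(1/419 + 9) = √(3772/419) = 2*√395117/419 ≈ 3.0004)
(0*1 - 219)/(107 + t) = (0*1 - 219)/(107 + 2*√395117/419) = (0 - 219)/(107 + 2*√395117/419) = -219/(107 + 2*√395117/419)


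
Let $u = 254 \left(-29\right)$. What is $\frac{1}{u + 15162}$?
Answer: $\frac{1}{7796} \approx 0.00012827$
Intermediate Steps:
$u = -7366$
$\frac{1}{u + 15162} = \frac{1}{-7366 + 15162} = \frac{1}{7796}$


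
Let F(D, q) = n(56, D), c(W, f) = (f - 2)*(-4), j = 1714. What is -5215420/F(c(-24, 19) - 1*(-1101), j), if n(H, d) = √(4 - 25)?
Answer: 745060*I*√21/3 ≈ 1.1381e+6*I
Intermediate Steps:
c(W, f) = 8 - 4*f (c(W, f) = (-2 + f)*(-4) = 8 - 4*f)
n(H, d) = I*√21 (n(H, d) = √(-21) = I*√21)
F(D, q) = I*√21
-5215420/F(c(-24, 19) - 1*(-1101), j) = -5215420*(-I*√21/21) = -(-745060)*I*√21/3 = 745060*I*√21/3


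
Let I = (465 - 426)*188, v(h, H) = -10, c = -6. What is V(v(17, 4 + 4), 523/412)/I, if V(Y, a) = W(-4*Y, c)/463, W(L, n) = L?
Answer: 10/848679 ≈ 1.1783e-5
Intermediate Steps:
V(Y, a) = -4*Y/463
I = 7332 (I = 39*188 = 7332)
V(v(17, 4 + 4), 523/412)/I = -4/463*(-10)/7332 = (40/463)*(1/7332) = 10/848679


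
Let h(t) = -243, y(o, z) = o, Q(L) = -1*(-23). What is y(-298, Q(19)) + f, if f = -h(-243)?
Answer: -55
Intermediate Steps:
Q(L) = 23
f = 243 (f = -1*(-243) = 243)
y(-298, Q(19)) + f = -298 + 243 = -55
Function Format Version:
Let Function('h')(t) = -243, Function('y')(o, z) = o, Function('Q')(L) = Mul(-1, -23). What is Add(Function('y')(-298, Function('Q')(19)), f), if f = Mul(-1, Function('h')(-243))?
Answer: -55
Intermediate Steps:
Function('Q')(L) = 23
f = 243 (f = Mul(-1, -243) = 243)
Add(Function('y')(-298, Function('Q')(19)), f) = Add(-298, 243) = -55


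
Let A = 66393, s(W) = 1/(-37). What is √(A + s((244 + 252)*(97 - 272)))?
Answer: 2*√22722995/37 ≈ 257.67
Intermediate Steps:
s(W) = -1/37
√(A + s((244 + 252)*(97 - 272))) = √(66393 - 1/37) = √(2456540/37) = 2*√22722995/37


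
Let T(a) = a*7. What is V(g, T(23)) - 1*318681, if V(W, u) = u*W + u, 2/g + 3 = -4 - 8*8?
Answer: -22615242/71 ≈ -3.1852e+5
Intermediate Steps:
g = -2/71 (g = 2/(-3 + (-4 - 8*8)) = 2/(-3 + (-4 - 64)) = 2/(-3 - 68) = 2/(-71) = 2*(-1/71) = -2/71 ≈ -0.028169)
T(a) = 7*a
V(W, u) = u + W*u (V(W, u) = W*u + u = u + W*u)
V(g, T(23)) - 1*318681 = (7*23)*(1 - 2/71) - 1*318681 = 161*(69/71) - 318681 = 11109/71 - 318681 = -22615242/71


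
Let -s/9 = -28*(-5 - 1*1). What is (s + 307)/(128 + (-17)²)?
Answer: -1205/417 ≈ -2.8897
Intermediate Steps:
s = -1512 (s = -(-252)*(-5 - 1*1) = -(-252)*(-5 - 1) = -(-252)*(-6) = -9*168 = -1512)
(s + 307)/(128 + (-17)²) = (-1512 + 307)/(128 + (-17)²) = -1205/(128 + 289) = -1205/417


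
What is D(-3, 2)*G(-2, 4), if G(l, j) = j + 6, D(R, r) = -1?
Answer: -10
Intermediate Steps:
G(l, j) = 6 + j
D(-3, 2)*G(-2, 4) = -(6 + 4) = -1*10 = -10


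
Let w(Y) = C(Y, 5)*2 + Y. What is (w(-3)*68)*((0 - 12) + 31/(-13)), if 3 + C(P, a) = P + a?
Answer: 63580/13 ≈ 4890.8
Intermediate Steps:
C(P, a) = -3 + P + a (C(P, a) = -3 + (P + a) = -3 + P + a)
w(Y) = 4 + 3*Y (w(Y) = (-3 + Y + 5)*2 + Y = (2 + Y)*2 + Y = (4 + 2*Y) + Y = 4 + 3*Y)
(w(-3)*68)*((0 - 12) + 31/(-13)) = ((4 + 3*(-3))*68)*((0 - 12) + 31/(-13)) = ((4 - 9)*68)*(-12 + 31*(-1/13)) = (-5*68)*(-12 - 31/13) = -340*(-187/13) = 63580/13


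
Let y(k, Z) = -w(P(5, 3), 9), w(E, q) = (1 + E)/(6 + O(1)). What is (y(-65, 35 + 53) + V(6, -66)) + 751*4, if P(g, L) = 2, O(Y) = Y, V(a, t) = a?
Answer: 21067/7 ≈ 3009.6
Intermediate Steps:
w(E, q) = ⅐ + E/7 (w(E, q) = (1 + E)/(6 + 1) = (1 + E)/7 = (1 + E)*(⅐) = ⅐ + E/7)
y(k, Z) = -3/7 (y(k, Z) = -(⅐ + (⅐)*2) = -(⅐ + 2/7) = -1*3/7 = -3/7)
(y(-65, 35 + 53) + V(6, -66)) + 751*4 = (-3/7 + 6) + 751*4 = 39/7 + 3004 = 21067/7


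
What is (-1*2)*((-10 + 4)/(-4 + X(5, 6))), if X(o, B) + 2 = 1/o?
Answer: -60/29 ≈ -2.0690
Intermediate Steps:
X(o, B) = -2 + 1/o
(-1*2)*((-10 + 4)/(-4 + X(5, 6))) = (-1*2)*((-10 + 4)/(-4 + (-2 + 1/5))) = -(-12)/(-4 + (-2 + ⅕)) = -(-12)/(-4 - 9/5) = -(-12)/(-29/5) = -(-12)*(-5)/29 = -2*30/29 = -60/29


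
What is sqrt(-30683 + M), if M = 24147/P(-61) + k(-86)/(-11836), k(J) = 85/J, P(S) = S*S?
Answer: I*sqrt(29567353321882923294)/31045828 ≈ 175.15*I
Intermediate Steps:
P(S) = S**2
M = 24579450997/3787591016 (M = 24147/((-61)**2) + (85/(-86))/(-11836) = 24147/3721 + (85*(-1/86))*(-1/11836) = 24147*(1/3721) - 85/86*(-1/11836) = 24147/3721 + 85/1017896 = 24579450997/3787591016 ≈ 6.4895)
sqrt(-30683 + M) = sqrt(-30683 + 24579450997/3787591016) = sqrt(-116190075692931/3787591016) = I*sqrt(29567353321882923294)/31045828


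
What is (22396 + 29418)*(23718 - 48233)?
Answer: -1270220210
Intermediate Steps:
(22396 + 29418)*(23718 - 48233) = 51814*(-24515) = -1270220210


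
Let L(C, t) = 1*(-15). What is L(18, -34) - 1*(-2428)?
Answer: 2413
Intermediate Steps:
L(C, t) = -15
L(18, -34) - 1*(-2428) = -15 - 1*(-2428) = -15 + 2428 = 2413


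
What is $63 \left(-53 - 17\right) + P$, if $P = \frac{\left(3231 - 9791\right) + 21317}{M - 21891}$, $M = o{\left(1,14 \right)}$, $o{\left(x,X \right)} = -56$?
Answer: $- \frac{96801027}{21947} \approx -4410.7$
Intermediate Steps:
$M = -56$
$P = - \frac{14757}{21947}$ ($P = \frac{\left(3231 - 9791\right) + 21317}{-56 - 21891} = \frac{-6560 + 21317}{-21947} = 14757 \left(- \frac{1}{21947}\right) = - \frac{14757}{21947} \approx -0.67239$)
$63 \left(-53 - 17\right) + P = 63 \left(-53 - 17\right) - \frac{14757}{21947} = 63 \left(-70\right) - \frac{14757}{21947} = -4410 - \frac{14757}{21947} = - \frac{96801027}{21947}$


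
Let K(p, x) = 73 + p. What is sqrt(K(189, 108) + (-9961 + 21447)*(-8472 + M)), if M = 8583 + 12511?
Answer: 9*sqrt(1789834) ≈ 12041.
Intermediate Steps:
M = 21094
sqrt(K(189, 108) + (-9961 + 21447)*(-8472 + M)) = sqrt((73 + 189) + (-9961 + 21447)*(-8472 + 21094)) = sqrt(262 + 11486*12622) = sqrt(262 + 144976292) = sqrt(144976554) = 9*sqrt(1789834)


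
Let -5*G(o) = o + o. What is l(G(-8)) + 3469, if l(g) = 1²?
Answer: 3470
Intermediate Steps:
G(o) = -2*o/5 (G(o) = -(o + o)/5 = -2*o/5)
l(g) = 1
l(G(-8)) + 3469 = 1 + 3469 = 3470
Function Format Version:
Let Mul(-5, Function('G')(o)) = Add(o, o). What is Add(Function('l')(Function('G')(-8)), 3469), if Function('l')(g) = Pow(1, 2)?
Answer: 3470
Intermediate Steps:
Function('G')(o) = Mul(Rational(-2, 5), o) (Function('G')(o) = Mul(Rational(-1, 5), Add(o, o)) = Mul(Rational(-1, 5), Mul(2, o)) = Mul(Rational(-2, 5), o))
Function('l')(g) = 1
Add(Function('l')(Function('G')(-8)), 3469) = Add(1, 3469) = 3470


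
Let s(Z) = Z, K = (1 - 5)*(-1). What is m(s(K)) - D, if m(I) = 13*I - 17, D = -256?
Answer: 291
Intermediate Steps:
K = 4 (K = -4*(-1) = 4)
m(I) = -17 + 13*I
m(s(K)) - D = (-17 + 13*4) - 1*(-256) = (-17 + 52) + 256 = 35 + 256 = 291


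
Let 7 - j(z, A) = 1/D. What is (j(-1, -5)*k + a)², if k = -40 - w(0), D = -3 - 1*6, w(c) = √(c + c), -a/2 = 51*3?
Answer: 28238596/81 ≈ 3.4862e+5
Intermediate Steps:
a = -306 (a = -102*3 = -2*153 = -306)
w(c) = √2*√c (w(c) = √(2*c) = √2*√c)
D = -9 (D = -3 - 6 = -9)
j(z, A) = 64/9 (j(z, A) = 7 - 1/(-9) = 7 - 1*(-⅑) = 7 + ⅑ = 64/9)
k = -40 (k = -40 - √2*√0 = -40 - √2*0 = -40 - 1*0 = -40 + 0 = -40)
(j(-1, -5)*k + a)² = ((64/9)*(-40) - 306)² = (-2560/9 - 306)² = (-5314/9)² = 28238596/81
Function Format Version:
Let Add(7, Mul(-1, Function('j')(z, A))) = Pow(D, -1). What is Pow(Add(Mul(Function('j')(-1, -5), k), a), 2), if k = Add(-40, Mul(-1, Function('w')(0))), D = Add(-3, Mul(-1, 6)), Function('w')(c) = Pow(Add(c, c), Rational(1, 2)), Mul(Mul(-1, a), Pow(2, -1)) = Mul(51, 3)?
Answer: Rational(28238596, 81) ≈ 3.4862e+5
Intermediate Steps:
a = -306 (a = Mul(-2, Mul(51, 3)) = Mul(-2, 153) = -306)
Function('w')(c) = Mul(Pow(2, Rational(1, 2)), Pow(c, Rational(1, 2))) (Function('w')(c) = Pow(Mul(2, c), Rational(1, 2)) = Mul(Pow(2, Rational(1, 2)), Pow(c, Rational(1, 2))))
D = -9 (D = Add(-3, -6) = -9)
Function('j')(z, A) = Rational(64, 9) (Function('j')(z, A) = Add(7, Mul(-1, Pow(-9, -1))) = Add(7, Mul(-1, Rational(-1, 9))) = Add(7, Rational(1, 9)) = Rational(64, 9))
k = -40 (k = Add(-40, Mul(-1, Mul(Pow(2, Rational(1, 2)), Pow(0, Rational(1, 2))))) = Add(-40, Mul(-1, Mul(Pow(2, Rational(1, 2)), 0))) = Add(-40, Mul(-1, 0)) = Add(-40, 0) = -40)
Pow(Add(Mul(Function('j')(-1, -5), k), a), 2) = Pow(Add(Mul(Rational(64, 9), -40), -306), 2) = Pow(Add(Rational(-2560, 9), -306), 2) = Pow(Rational(-5314, 9), 2) = Rational(28238596, 81)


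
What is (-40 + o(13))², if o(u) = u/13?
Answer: 1521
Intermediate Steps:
o(u) = u/13 (o(u) = u*(1/13) = u/13)
(-40 + o(13))² = (-40 + (1/13)*13)² = (-40 + 1)² = (-39)² = 1521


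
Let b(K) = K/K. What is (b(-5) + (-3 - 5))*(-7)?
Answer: 49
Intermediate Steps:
b(K) = 1
(b(-5) + (-3 - 5))*(-7) = (1 + (-3 - 5))*(-7) = (1 - 8)*(-7) = -7*(-7) = 49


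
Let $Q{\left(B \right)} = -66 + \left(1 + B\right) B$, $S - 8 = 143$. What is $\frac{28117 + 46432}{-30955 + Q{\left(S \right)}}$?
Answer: $- \frac{74549}{8069} \approx -9.2389$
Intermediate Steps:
$S = 151$ ($S = 8 + 143 = 151$)
$Q{\left(B \right)} = -66 + B \left(1 + B\right)$
$\frac{28117 + 46432}{-30955 + Q{\left(S \right)}} = \frac{28117 + 46432}{-30955 + \left(-66 + 151 + 151^{2}\right)} = \frac{74549}{-30955 + \left(-66 + 151 + 22801\right)} = \frac{74549}{-30955 + 22886} = \frac{74549}{-8069} = 74549 \left(- \frac{1}{8069}\right) = - \frac{74549}{8069}$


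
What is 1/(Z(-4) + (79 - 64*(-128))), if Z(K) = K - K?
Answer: 1/8271 ≈ 0.00012090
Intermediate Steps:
Z(K) = 0
1/(Z(-4) + (79 - 64*(-128))) = 1/(0 + (79 - 64*(-128))) = 1/(0 + (79 + 8192)) = 1/(0 + 8271) = 1/8271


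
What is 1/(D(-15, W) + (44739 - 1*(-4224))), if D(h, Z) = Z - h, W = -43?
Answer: 1/48935 ≈ 2.0435e-5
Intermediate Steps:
1/(D(-15, W) + (44739 - 1*(-4224))) = 1/((-43 - 1*(-15)) + (44739 - 1*(-4224))) = 1/((-43 + 15) + (44739 + 4224)) = 1/(-28 + 48963) = 1/48935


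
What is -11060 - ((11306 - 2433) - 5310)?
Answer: -14623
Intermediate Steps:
-11060 - ((11306 - 2433) - 5310) = -11060 - (8873 - 5310) = -11060 - 1*3563 = -11060 - 3563 = -14623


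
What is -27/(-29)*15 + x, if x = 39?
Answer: 1536/29 ≈ 52.966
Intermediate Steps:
-27/(-29)*15 + x = -27/(-29)*15 + 39 = -27*(-1/29)*15 + 39 = (27/29)*15 + 39 = 405/29 + 39 = 1536/29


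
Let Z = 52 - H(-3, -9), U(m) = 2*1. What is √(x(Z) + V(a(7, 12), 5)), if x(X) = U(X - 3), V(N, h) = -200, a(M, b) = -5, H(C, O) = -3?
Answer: 3*I*√22 ≈ 14.071*I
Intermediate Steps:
U(m) = 2
Z = 55 (Z = 52 - 1*(-3) = 52 + 3 = 55)
x(X) = 2
√(x(Z) + V(a(7, 12), 5)) = √(2 - 200) = √(-198) = 3*I*√22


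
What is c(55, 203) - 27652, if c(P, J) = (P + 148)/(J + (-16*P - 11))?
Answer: -19024779/688 ≈ -27652.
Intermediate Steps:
c(P, J) = (148 + P)/(-11 + J - 16*P) (c(P, J) = (148 + P)/(J + (-11 - 16*P)) = (148 + P)/(-11 + J - 16*P))
c(55, 203) - 27652 = (148 + 55)/(-11 + 203 - 16*55) - 27652 = 203/(-11 + 203 - 880) - 27652 = 203/(-688) - 27652 = -1/688*203 - 27652 = -203/688 - 27652 = -19024779/688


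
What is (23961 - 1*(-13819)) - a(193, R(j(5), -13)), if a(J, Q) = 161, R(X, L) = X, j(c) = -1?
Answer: 37619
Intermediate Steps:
(23961 - 1*(-13819)) - a(193, R(j(5), -13)) = (23961 - 1*(-13819)) - 1*161 = (23961 + 13819) - 161 = 37780 - 161 = 37619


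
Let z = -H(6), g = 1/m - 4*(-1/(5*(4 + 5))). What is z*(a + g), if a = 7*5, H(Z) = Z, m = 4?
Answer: -6361/30 ≈ -212.03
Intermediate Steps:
a = 35
g = 61/180 (g = 1/4 - 4*(-1/(5*(4 + 5))) = 1*(1/4) - 4/((-5*9)) = 1/4 - 4/(-45) = 1/4 - 4*(-1/45) = 1/4 + 4/45 = 61/180 ≈ 0.33889)
z = -6 (z = -1*6 = -6)
z*(a + g) = -6*(35 + 61/180) = -6*6361/180 = -6361/30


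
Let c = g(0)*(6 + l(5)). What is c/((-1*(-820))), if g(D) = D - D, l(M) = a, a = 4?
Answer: 0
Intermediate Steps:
l(M) = 4
g(D) = 0
c = 0 (c = 0*(6 + 4) = 0*10 = 0)
c/((-1*(-820))) = 0/((-1*(-820))) = 0/820 = 0*(1/820) = 0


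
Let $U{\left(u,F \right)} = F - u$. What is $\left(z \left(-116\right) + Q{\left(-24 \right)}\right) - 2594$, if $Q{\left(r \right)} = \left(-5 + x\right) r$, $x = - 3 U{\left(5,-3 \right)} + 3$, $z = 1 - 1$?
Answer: $-3122$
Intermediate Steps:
$z = 0$ ($z = 1 - 1 = 0$)
$x = 27$ ($x = - 3 \left(-3 - 5\right) + 3 = \left(-3\right) \left(-8\right) + 3 = 24 + 3 = 27$)
$Q{\left(r \right)} = 22 r$ ($Q{\left(r \right)} = \left(-5 + 27\right) r = 22 r$)
$\left(z \left(-116\right) + Q{\left(-24 \right)}\right) - 2594 = \left(0 \left(-116\right) + 22 \left(-24\right)\right) - 2594 = \left(0 - 528\right) - 2594 = -528 - 2594 = -3122$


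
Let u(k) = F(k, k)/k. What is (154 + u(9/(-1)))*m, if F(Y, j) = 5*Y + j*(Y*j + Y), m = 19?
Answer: 4389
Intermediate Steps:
F(Y, j) = 5*Y + j*(Y + Y*j)
u(k) = 5 + k + k² (u(k) = (k*(5 + k + k²))/k = 5 + k + k²)
(154 + u(9/(-1)))*m = (154 + (5 + 9/(-1) + (9/(-1))²))*19 = (154 + (5 + 9*(-1) + (9*(-1))²))*19 = (154 + (5 - 9 + (-9)²))*19 = (154 + (5 - 9 + 81))*19 = (154 + 77)*19 = 231*19 = 4389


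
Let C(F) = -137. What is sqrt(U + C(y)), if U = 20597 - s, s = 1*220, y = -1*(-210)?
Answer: 4*sqrt(1265) ≈ 142.27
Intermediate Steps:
y = 210
s = 220
U = 20377 (U = 20597 - 1*220 = 20597 - 220 = 20377)
sqrt(U + C(y)) = sqrt(20377 - 137) = sqrt(20240) = 4*sqrt(1265)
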